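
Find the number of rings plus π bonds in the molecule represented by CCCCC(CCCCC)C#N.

Molecular formula from the SMILES: C11H21N.
DoU = (2C + 2 + N − H − X)/2 = (2·11 + 2 + 1 − 21 − 0)/2 = 4/2 = 2.
(Structurally: 0 ring(s) + 2 π bond(s) = 2.)

2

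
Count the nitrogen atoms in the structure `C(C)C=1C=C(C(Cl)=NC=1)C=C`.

The symbol for nitrogen appears 1 time in the SMILES.

1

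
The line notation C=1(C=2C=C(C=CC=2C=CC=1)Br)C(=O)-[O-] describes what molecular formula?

Heavy atoms from the SMILES: 1 Br, 11 C, 2 O.
Implicit hydrogens by atom environment:
  6 × C (aromatic): 1 H each → 6
  4 × C (aromatic): no H
  1 × Br: no H
  1 × C: no H
  1 × O: no H
  1 × O (charge -1): no H
  Total hydrogens = 6.
Net charge -1.
Molecular formula: C11H6BrO2-

C11H6BrO2-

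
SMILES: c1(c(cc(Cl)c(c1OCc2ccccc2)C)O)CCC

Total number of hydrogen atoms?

19

Hydrogens are implicit in SMILES; fill each atom to its normal valence:
  6 × C (aromatic): 1 H each → 6
  6 × C (aromatic): no H
  3 × C: 2 H each → 6
  2 × C: 3 H each → 6
  1 × Cl: no H
  1 × O: 1 H
  1 × O: no H
  Total hydrogens = 19.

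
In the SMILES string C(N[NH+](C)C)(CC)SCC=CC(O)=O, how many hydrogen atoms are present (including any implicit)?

19

Hydrogens are implicit in SMILES; fill each atom to its normal valence:
  3 × C: 3 H each → 9
  3 × C: 1 H each → 3
  2 × C: 2 H each → 4
  1 × C: no H
  1 × N: 1 H
  1 × N (charge +1): 1 H
  1 × O: 1 H
  1 × O: no H
  1 × S: no H
  Total hydrogens = 19.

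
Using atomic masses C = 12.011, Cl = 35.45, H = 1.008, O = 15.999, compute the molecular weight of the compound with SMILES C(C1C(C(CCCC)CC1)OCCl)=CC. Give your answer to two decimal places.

230.78

Molecular formula: C13H23ClO.
M = 13×12.011 + 1×35.45 + 23×1.008 + 1×15.999 = 230.78 g/mol.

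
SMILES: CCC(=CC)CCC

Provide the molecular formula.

Heavy atoms from the SMILES: 8 C.
Implicit hydrogens by atom environment:
  3 × C: 3 H each → 9
  3 × C: 2 H each → 6
  1 × C: 1 H
  1 × C: no H
  Total hydrogens = 16.
Molecular formula: C8H16

C8H16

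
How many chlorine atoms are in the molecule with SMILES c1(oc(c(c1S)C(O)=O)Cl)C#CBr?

1

The symbol for chlorine appears 1 time in the SMILES.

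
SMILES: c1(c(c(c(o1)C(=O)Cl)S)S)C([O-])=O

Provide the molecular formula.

C6H2ClO4S2-

Heavy atoms from the SMILES: 6 C, 1 Cl, 4 O, 2 S.
Implicit hydrogens by atom environment:
  4 × C (aromatic): no H
  2 × C: no H
  2 × O: no H
  2 × S: 1 H each → 2
  1 × Cl: no H
  1 × O (aromatic): no H
  1 × O (charge -1): no H
  Total hydrogens = 2.
Net charge -1.
Molecular formula: C6H2ClO4S2-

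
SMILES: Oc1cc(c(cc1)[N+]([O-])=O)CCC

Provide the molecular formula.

C9H11NO3

Heavy atoms from the SMILES: 9 C, 1 N, 3 O.
Implicit hydrogens by atom environment:
  3 × C (aromatic): 1 H each → 3
  3 × C (aromatic): no H
  2 × C: 2 H each → 4
  1 × C: 3 H
  1 × N (charge +1): no H
  1 × O: 1 H
  1 × O: no H
  1 × O (charge -1): no H
  Total hydrogens = 11.
Molecular formula: C9H11NO3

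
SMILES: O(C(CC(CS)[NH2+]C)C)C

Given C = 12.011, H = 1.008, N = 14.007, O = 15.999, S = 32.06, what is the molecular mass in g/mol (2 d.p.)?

Molecular formula: C7H18NOS+.
M = 7×12.011 + 18×1.008 + 1×14.007 + 1×15.999 + 1×32.06 = 164.29 g/mol.

164.29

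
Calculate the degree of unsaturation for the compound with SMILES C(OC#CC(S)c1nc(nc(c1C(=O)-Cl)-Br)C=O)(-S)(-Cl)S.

8

Molecular formula from the SMILES: C10H5BrCl2N2O3S3.
DoU = (2C + 2 + N − H − X)/2 = (2·10 + 2 + 2 − 5 − 3)/2 = 16/2 = 8.
(Structurally: 1 ring(s) + 7 π bond(s) = 8.)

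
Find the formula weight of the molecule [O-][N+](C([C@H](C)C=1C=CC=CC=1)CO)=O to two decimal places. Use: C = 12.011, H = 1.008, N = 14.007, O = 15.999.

Molecular formula: C10H13NO3.
M = 10×12.011 + 13×1.008 + 1×14.007 + 3×15.999 = 195.22 g/mol.

195.22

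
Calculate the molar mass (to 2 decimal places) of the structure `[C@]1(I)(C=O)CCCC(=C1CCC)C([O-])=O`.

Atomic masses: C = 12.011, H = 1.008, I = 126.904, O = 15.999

Molecular formula: C11H14IO3-.
M = 11×12.011 + 14×1.008 + 1×126.904 + 3×15.999 = 321.13 g/mol.

321.13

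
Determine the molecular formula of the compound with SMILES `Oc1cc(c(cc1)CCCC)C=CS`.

C12H16OS

Heavy atoms from the SMILES: 12 C, 1 O, 1 S.
Implicit hydrogens by atom environment:
  3 × C: 2 H each → 6
  3 × C (aromatic): 1 H each → 3
  3 × C (aromatic): no H
  2 × C: 1 H each → 2
  1 × C: 3 H
  1 × O: 1 H
  1 × S: 1 H
  Total hydrogens = 16.
Molecular formula: C12H16OS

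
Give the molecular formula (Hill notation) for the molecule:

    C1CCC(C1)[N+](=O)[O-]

Heavy atoms from the SMILES: 5 C, 1 N, 2 O.
Implicit hydrogens by atom environment:
  4 × C: 2 H each → 8
  1 × C: 1 H
  1 × N (charge +1): no H
  1 × O: no H
  1 × O (charge -1): no H
  Total hydrogens = 9.
Molecular formula: C5H9NO2

C5H9NO2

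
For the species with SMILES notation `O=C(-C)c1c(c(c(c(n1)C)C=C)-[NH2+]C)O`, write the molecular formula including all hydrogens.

C11H15N2O2+

Heavy atoms from the SMILES: 11 C, 2 N, 2 O.
Implicit hydrogens by atom environment:
  5 × C (aromatic): no H
  3 × C: 3 H each → 9
  1 × C: 2 H
  1 × C: 1 H
  1 × C: no H
  1 × N (charge +1): 2 H
  1 × N (aromatic): no H
  1 × O: 1 H
  1 × O: no H
  Total hydrogens = 15.
Net charge +1.
Molecular formula: C11H15N2O2+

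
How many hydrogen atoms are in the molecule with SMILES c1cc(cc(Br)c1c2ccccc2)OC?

11

Hydrogens are implicit in SMILES; fill each atom to its normal valence:
  8 × C (aromatic): 1 H each → 8
  4 × C (aromatic): no H
  1 × Br: no H
  1 × C: 3 H
  1 × O: no H
  Total hydrogens = 11.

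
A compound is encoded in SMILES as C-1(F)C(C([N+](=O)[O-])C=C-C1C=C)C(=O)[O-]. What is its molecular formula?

Heavy atoms from the SMILES: 9 C, 1 F, 1 N, 4 O.
Implicit hydrogens by atom environment:
  7 × C: 1 H each → 7
  2 × O: no H
  2 × O (charge -1): no H
  1 × C: 2 H
  1 × C: no H
  1 × F: no H
  1 × N (charge +1): no H
  Total hydrogens = 9.
Net charge -1.
Molecular formula: C9H9FNO4-

C9H9FNO4-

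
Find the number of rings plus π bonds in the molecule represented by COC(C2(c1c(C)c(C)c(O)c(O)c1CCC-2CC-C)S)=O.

Molecular formula from the SMILES: C17H24O4S.
DoU = (2C + 2 + N − H − X)/2 = (2·17 + 2 + 0 − 24 − 0)/2 = 12/2 = 6.
(Structurally: 2 ring(s) + 4 π bond(s) = 6.)

6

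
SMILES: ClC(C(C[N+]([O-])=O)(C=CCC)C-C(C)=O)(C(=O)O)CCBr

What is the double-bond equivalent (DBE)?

4

Molecular formula from the SMILES: C13H19BrClNO5.
DoU = (2C + 2 + N − H − X)/2 = (2·13 + 2 + 1 − 19 − 2)/2 = 8/2 = 4.
(Structurally: 0 ring(s) + 4 π bond(s) = 4.)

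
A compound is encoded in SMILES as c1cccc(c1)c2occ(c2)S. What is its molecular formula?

Heavy atoms from the SMILES: 10 C, 1 O, 1 S.
Implicit hydrogens by atom environment:
  7 × C (aromatic): 1 H each → 7
  3 × C (aromatic): no H
  1 × O (aromatic): no H
  1 × S: 1 H
  Total hydrogens = 8.
Molecular formula: C10H8OS

C10H8OS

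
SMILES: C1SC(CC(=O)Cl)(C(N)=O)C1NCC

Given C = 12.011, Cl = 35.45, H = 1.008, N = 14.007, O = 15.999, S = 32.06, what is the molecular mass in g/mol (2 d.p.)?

236.71

Molecular formula: C8H13ClN2O2S.
M = 8×12.011 + 1×35.45 + 13×1.008 + 2×14.007 + 2×15.999 + 1×32.06 = 236.71 g/mol.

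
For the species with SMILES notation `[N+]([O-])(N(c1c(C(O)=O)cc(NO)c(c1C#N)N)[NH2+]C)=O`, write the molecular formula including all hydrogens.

Heavy atoms from the SMILES: 9 C, 6 N, 5 O.
Implicit hydrogens by atom environment:
  5 × C (aromatic): no H
  2 × C: no H
  2 × N: no H
  2 × O: 1 H each → 2
  2 × O: no H
  1 × C: 3 H
  1 × C (aromatic): 1 H
  1 × N: 2 H
  1 × N (charge +1): 2 H
  1 × N: 1 H
  1 × N (charge +1): no H
  1 × O (charge -1): no H
  Total hydrogens = 11.
Net charge +1.
Molecular formula: C9H11N6O5+

C9H11N6O5+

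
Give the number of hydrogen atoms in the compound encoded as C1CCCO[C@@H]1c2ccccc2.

Hydrogens are implicit in SMILES; fill each atom to its normal valence:
  5 × C (aromatic): 1 H each → 5
  4 × C: 2 H each → 8
  1 × C: 1 H
  1 × C (aromatic): no H
  1 × O: no H
  Total hydrogens = 14.

14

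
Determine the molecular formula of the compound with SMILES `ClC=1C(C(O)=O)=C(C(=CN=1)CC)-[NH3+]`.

Heavy atoms from the SMILES: 8 C, 1 Cl, 2 N, 2 O.
Implicit hydrogens by atom environment:
  4 × C (aromatic): no H
  1 × C: 3 H
  1 × C: 2 H
  1 × C (aromatic): 1 H
  1 × C: no H
  1 × Cl: no H
  1 × N (charge +1): 3 H
  1 × N (aromatic): no H
  1 × O: 1 H
  1 × O: no H
  Total hydrogens = 10.
Net charge +1.
Molecular formula: C8H10ClN2O2+

C8H10ClN2O2+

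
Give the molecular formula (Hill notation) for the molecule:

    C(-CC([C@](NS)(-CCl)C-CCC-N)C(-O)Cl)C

Heavy atoms from the SMILES: 11 C, 2 Cl, 2 N, 1 O, 1 S.
Implicit hydrogens by atom environment:
  7 × C: 2 H each → 14
  2 × C: 1 H each → 2
  2 × Cl: no H
  1 × C: 3 H
  1 × C: no H
  1 × N: 2 H
  1 × N: 1 H
  1 × O: 1 H
  1 × S: 1 H
  Total hydrogens = 24.
Molecular formula: C11H24Cl2N2OS

C11H24Cl2N2OS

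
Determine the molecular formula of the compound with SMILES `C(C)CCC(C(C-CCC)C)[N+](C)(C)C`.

C14H32N+

Heavy atoms from the SMILES: 14 C, 1 N.
Implicit hydrogens by atom environment:
  6 × C: 3 H each → 18
  6 × C: 2 H each → 12
  2 × C: 1 H each → 2
  1 × N (charge +1): no H
  Total hydrogens = 32.
Net charge +1.
Molecular formula: C14H32N+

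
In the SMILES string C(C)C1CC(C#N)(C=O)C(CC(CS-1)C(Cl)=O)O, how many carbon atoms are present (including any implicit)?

12

The symbol for carbon appears 12 times in the SMILES. (Cl is a single chlorine, not C + l.)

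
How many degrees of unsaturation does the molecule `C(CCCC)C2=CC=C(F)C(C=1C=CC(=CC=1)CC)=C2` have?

8

Molecular formula from the SMILES: C19H23F.
DoU = (2C + 2 + N − H − X)/2 = (2·19 + 2 + 0 − 23 − 1)/2 = 16/2 = 8.
(Structurally: 2 ring(s) + 6 π bond(s) = 8.)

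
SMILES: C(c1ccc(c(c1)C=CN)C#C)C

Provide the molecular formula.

Heavy atoms from the SMILES: 12 C, 1 N.
Implicit hydrogens by atom environment:
  3 × C (aromatic): 1 H each → 3
  3 × C: 1 H each → 3
  3 × C (aromatic): no H
  1 × C: 3 H
  1 × C: 2 H
  1 × C: no H
  1 × N: 2 H
  Total hydrogens = 13.
Molecular formula: C12H13N

C12H13N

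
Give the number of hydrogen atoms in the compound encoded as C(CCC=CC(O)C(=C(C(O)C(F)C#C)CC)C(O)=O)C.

Hydrogens are implicit in SMILES; fill each atom to its normal valence:
  6 × C: 1 H each → 6
  4 × C: 2 H each → 8
  4 × C: no H
  3 × O: 1 H each → 3
  2 × C: 3 H each → 6
  1 × F: no H
  1 × O: no H
  Total hydrogens = 23.

23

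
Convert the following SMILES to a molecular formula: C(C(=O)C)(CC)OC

Heavy atoms from the SMILES: 6 C, 2 O.
Implicit hydrogens by atom environment:
  3 × C: 3 H each → 9
  2 × O: no H
  1 × C: 2 H
  1 × C: 1 H
  1 × C: no H
  Total hydrogens = 12.
Molecular formula: C6H12O2

C6H12O2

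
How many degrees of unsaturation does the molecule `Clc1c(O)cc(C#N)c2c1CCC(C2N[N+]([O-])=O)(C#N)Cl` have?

Molecular formula from the SMILES: C12H8Cl2N4O3.
DoU = (2C + 2 + N − H − X)/2 = (2·12 + 2 + 4 − 8 − 2)/2 = 20/2 = 10.
(Structurally: 2 ring(s) + 8 π bond(s) = 10.)

10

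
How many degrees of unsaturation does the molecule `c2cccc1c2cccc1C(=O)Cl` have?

8

Molecular formula from the SMILES: C11H7ClO.
DoU = (2C + 2 + N − H − X)/2 = (2·11 + 2 + 0 − 7 − 1)/2 = 16/2 = 8.
(Structurally: 2 ring(s) + 6 π bond(s) = 8.)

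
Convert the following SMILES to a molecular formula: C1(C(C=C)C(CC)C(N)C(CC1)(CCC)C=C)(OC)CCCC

C21H39NO

Heavy atoms from the SMILES: 21 C, 1 N, 1 O.
Implicit hydrogens by atom environment:
  10 × C: 2 H each → 20
  5 × C: 1 H each → 5
  4 × C: 3 H each → 12
  2 × C: no H
  1 × N: 2 H
  1 × O: no H
  Total hydrogens = 39.
Molecular formula: C21H39NO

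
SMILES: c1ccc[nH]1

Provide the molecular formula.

Heavy atoms from the SMILES: 4 C, 1 N.
Implicit hydrogens by atom environment:
  4 × C (aromatic): 1 H each → 4
  1 × N (aromatic): 1 H
  Total hydrogens = 5.
Molecular formula: C4H5N

C4H5N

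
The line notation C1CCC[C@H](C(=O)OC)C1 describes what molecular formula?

C8H14O2

Heavy atoms from the SMILES: 8 C, 2 O.
Implicit hydrogens by atom environment:
  5 × C: 2 H each → 10
  2 × O: no H
  1 × C: 3 H
  1 × C: 1 H
  1 × C: no H
  Total hydrogens = 14.
Molecular formula: C8H14O2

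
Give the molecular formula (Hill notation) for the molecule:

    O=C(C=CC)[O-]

Heavy atoms from the SMILES: 4 C, 2 O.
Implicit hydrogens by atom environment:
  2 × C: 1 H each → 2
  1 × C: 3 H
  1 × C: no H
  1 × O: no H
  1 × O (charge -1): no H
  Total hydrogens = 5.
Net charge -1.
Molecular formula: C4H5O2-

C4H5O2-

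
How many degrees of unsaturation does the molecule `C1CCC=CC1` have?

Molecular formula from the SMILES: C6H10.
DoU = (2C + 2 + N − H − X)/2 = (2·6 + 2 + 0 − 10 − 0)/2 = 4/2 = 2.
(Structurally: 1 ring(s) + 1 π bond(s) = 2.)

2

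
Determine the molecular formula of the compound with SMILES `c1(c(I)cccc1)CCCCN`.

C10H14IN

Heavy atoms from the SMILES: 10 C, 1 I, 1 N.
Implicit hydrogens by atom environment:
  4 × C: 2 H each → 8
  4 × C (aromatic): 1 H each → 4
  2 × C (aromatic): no H
  1 × I: no H
  1 × N: 2 H
  Total hydrogens = 14.
Molecular formula: C10H14IN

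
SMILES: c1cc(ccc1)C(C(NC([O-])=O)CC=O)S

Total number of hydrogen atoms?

Hydrogens are implicit in SMILES; fill each atom to its normal valence:
  5 × C (aromatic): 1 H each → 5
  3 × C: 1 H each → 3
  2 × O: no H
  1 × C: 2 H
  1 × C (aromatic): no H
  1 × C: no H
  1 × N: 1 H
  1 × O (charge -1): no H
  1 × S: 1 H
  Total hydrogens = 12.

12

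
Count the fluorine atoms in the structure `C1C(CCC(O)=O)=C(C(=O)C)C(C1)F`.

The symbol for fluorine appears 1 time in the SMILES.

1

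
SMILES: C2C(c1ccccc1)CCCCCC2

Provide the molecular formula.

Heavy atoms from the SMILES: 14 C.
Implicit hydrogens by atom environment:
  7 × C: 2 H each → 14
  5 × C (aromatic): 1 H each → 5
  1 × C: 1 H
  1 × C (aromatic): no H
  Total hydrogens = 20.
Molecular formula: C14H20

C14H20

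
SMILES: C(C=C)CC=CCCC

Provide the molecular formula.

Heavy atoms from the SMILES: 9 C.
Implicit hydrogens by atom environment:
  5 × C: 2 H each → 10
  3 × C: 1 H each → 3
  1 × C: 3 H
  Total hydrogens = 16.
Molecular formula: C9H16

C9H16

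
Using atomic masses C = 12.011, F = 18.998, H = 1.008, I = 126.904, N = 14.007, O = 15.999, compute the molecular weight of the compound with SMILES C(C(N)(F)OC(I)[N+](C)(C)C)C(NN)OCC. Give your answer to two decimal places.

Molecular formula: C9H23FIN4O2+.
M = 9×12.011 + 1×18.998 + 23×1.008 + 1×126.904 + 4×14.007 + 2×15.999 = 365.21 g/mol.

365.21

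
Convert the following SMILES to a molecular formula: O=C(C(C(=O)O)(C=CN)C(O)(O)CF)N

C7H11FN2O5

Heavy atoms from the SMILES: 7 C, 1 F, 2 N, 5 O.
Implicit hydrogens by atom environment:
  4 × C: no H
  3 × O: 1 H each → 3
  2 × C: 1 H each → 2
  2 × N: 2 H each → 4
  2 × O: no H
  1 × C: 2 H
  1 × F: no H
  Total hydrogens = 11.
Molecular formula: C7H11FN2O5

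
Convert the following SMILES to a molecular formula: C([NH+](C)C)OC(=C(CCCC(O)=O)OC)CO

C11H22NO5+

Heavy atoms from the SMILES: 11 C, 1 N, 5 O.
Implicit hydrogens by atom environment:
  5 × C: 2 H each → 10
  3 × C: 3 H each → 9
  3 × C: no H
  3 × O: no H
  2 × O: 1 H each → 2
  1 × N (charge +1): 1 H
  Total hydrogens = 22.
Net charge +1.
Molecular formula: C11H22NO5+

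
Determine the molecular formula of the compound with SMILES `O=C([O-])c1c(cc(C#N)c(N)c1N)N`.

C8H7N4O2-

Heavy atoms from the SMILES: 8 C, 4 N, 2 O.
Implicit hydrogens by atom environment:
  5 × C (aromatic): no H
  3 × N: 2 H each → 6
  2 × C: no H
  1 × C (aromatic): 1 H
  1 × N: no H
  1 × O: no H
  1 × O (charge -1): no H
  Total hydrogens = 7.
Net charge -1.
Molecular formula: C8H7N4O2-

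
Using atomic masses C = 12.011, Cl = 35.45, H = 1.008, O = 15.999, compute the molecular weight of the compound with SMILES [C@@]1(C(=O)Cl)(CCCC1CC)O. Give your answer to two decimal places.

176.64

Molecular formula: C8H13ClO2.
M = 8×12.011 + 1×35.45 + 13×1.008 + 2×15.999 = 176.64 g/mol.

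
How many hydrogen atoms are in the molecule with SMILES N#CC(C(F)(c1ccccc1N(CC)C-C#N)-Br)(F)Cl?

11

Hydrogens are implicit in SMILES; fill each atom to its normal valence:
  4 × C (aromatic): 1 H each → 4
  4 × C: no H
  3 × N: no H
  2 × C: 2 H each → 4
  2 × C (aromatic): no H
  2 × F: no H
  1 × Br: no H
  1 × C: 3 H
  1 × Cl: no H
  Total hydrogens = 11.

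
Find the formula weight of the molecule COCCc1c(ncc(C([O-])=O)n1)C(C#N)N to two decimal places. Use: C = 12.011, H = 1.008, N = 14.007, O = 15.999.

Molecular formula: C10H11N4O3-.
M = 10×12.011 + 11×1.008 + 4×14.007 + 3×15.999 = 235.22 g/mol.

235.22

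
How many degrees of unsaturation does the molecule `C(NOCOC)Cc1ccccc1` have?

4

Molecular formula from the SMILES: C10H15NO2.
DoU = (2C + 2 + N − H − X)/2 = (2·10 + 2 + 1 − 15 − 0)/2 = 8/2 = 4.
(Structurally: 1 ring(s) + 3 π bond(s) = 4.)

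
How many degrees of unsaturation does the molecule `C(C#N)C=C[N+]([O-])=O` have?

4

Molecular formula from the SMILES: C4H4N2O2.
DoU = (2C + 2 + N − H − X)/2 = (2·4 + 2 + 2 − 4 − 0)/2 = 8/2 = 4.
(Structurally: 0 ring(s) + 4 π bond(s) = 4.)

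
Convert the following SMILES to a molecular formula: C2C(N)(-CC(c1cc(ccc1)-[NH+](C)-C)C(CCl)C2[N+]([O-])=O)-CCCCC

C20H33ClN3O2+

Heavy atoms from the SMILES: 20 C, 1 Cl, 3 N, 2 O.
Implicit hydrogens by atom environment:
  7 × C: 2 H each → 14
  4 × C (aromatic): 1 H each → 4
  3 × C: 3 H each → 9
  3 × C: 1 H each → 3
  2 × C (aromatic): no H
  1 × C: no H
  1 × Cl: no H
  1 × N: 2 H
  1 × N (charge +1): 1 H
  1 × N (charge +1): no H
  1 × O: no H
  1 × O (charge -1): no H
  Total hydrogens = 33.
Net charge +1.
Molecular formula: C20H33ClN3O2+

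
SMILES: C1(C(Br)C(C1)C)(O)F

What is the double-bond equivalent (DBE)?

1

Molecular formula from the SMILES: C5H8BrFO.
DoU = (2C + 2 + N − H − X)/2 = (2·5 + 2 + 0 − 8 − 2)/2 = 2/2 = 1.
(Structurally: 1 ring(s) + 0 π bond(s) = 1.)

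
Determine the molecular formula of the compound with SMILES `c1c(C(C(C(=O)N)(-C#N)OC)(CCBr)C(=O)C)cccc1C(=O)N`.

Heavy atoms from the SMILES: 1 Br, 16 C, 3 N, 4 O.
Implicit hydrogens by atom environment:
  6 × C: no H
  4 × C (aromatic): 1 H each → 4
  4 × O: no H
  2 × C: 3 H each → 6
  2 × C: 2 H each → 4
  2 × C (aromatic): no H
  2 × N: 2 H each → 4
  1 × Br: no H
  1 × N: no H
  Total hydrogens = 18.
Molecular formula: C16H18BrN3O4

C16H18BrN3O4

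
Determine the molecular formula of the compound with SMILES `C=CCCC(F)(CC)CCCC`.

Heavy atoms from the SMILES: 11 C, 1 F.
Implicit hydrogens by atom environment:
  7 × C: 2 H each → 14
  2 × C: 3 H each → 6
  1 × C: 1 H
  1 × C: no H
  1 × F: no H
  Total hydrogens = 21.
Molecular formula: C11H21F

C11H21F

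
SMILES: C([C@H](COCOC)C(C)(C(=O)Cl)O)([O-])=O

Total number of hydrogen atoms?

Hydrogens are implicit in SMILES; fill each atom to its normal valence:
  4 × O: no H
  3 × C: no H
  2 × C: 3 H each → 6
  2 × C: 2 H each → 4
  1 × C: 1 H
  1 × Cl: no H
  1 × O: 1 H
  1 × O (charge -1): no H
  Total hydrogens = 12.

12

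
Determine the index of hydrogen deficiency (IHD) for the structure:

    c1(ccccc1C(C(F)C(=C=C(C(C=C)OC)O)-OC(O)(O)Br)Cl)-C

Molecular formula from the SMILES: C17H19BrClFO5.
DoU = (2C + 2 + N − H − X)/2 = (2·17 + 2 + 0 − 19 − 3)/2 = 14/2 = 7.
(Structurally: 1 ring(s) + 6 π bond(s) = 7.)

7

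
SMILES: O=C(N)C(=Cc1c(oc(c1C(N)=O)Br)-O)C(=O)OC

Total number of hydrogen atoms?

9

Hydrogens are implicit in SMILES; fill each atom to its normal valence:
  4 × C (aromatic): no H
  4 × C: no H
  4 × O: no H
  2 × N: 2 H each → 4
  1 × Br: no H
  1 × C: 3 H
  1 × C: 1 H
  1 × O: 1 H
  1 × O (aromatic): no H
  Total hydrogens = 9.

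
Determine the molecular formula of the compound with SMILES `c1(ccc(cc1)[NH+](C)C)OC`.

Heavy atoms from the SMILES: 9 C, 1 N, 1 O.
Implicit hydrogens by atom environment:
  4 × C (aromatic): 1 H each → 4
  3 × C: 3 H each → 9
  2 × C (aromatic): no H
  1 × N (charge +1): 1 H
  1 × O: no H
  Total hydrogens = 14.
Net charge +1.
Molecular formula: C9H14NO+

C9H14NO+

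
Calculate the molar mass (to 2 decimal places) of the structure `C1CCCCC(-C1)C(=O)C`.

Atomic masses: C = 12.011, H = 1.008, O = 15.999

140.23

Molecular formula: C9H16O.
M = 9×12.011 + 16×1.008 + 1×15.999 = 140.23 g/mol.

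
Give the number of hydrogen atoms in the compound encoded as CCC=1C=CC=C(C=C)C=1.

Hydrogens are implicit in SMILES; fill each atom to its normal valence:
  4 × C (aromatic): 1 H each → 4
  2 × C: 2 H each → 4
  2 × C (aromatic): no H
  1 × C: 3 H
  1 × C: 1 H
  Total hydrogens = 12.

12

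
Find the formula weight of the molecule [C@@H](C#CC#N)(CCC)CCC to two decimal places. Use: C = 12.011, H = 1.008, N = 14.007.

149.24

Molecular formula: C10H15N.
M = 10×12.011 + 15×1.008 + 1×14.007 = 149.24 g/mol.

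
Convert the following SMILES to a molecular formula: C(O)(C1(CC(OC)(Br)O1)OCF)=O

Heavy atoms from the SMILES: 1 Br, 6 C, 1 F, 5 O.
Implicit hydrogens by atom environment:
  4 × O: no H
  3 × C: no H
  2 × C: 2 H each → 4
  1 × Br: no H
  1 × C: 3 H
  1 × F: no H
  1 × O: 1 H
  Total hydrogens = 8.
Molecular formula: C6H8BrFO5

C6H8BrFO5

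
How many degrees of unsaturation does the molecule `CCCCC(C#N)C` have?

Molecular formula from the SMILES: C7H13N.
DoU = (2C + 2 + N − H − X)/2 = (2·7 + 2 + 1 − 13 − 0)/2 = 4/2 = 2.
(Structurally: 0 ring(s) + 2 π bond(s) = 2.)

2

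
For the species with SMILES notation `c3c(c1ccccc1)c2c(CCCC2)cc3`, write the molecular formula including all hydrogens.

C16H16

Heavy atoms from the SMILES: 16 C.
Implicit hydrogens by atom environment:
  8 × C (aromatic): 1 H each → 8
  4 × C: 2 H each → 8
  4 × C (aromatic): no H
  Total hydrogens = 16.
Molecular formula: C16H16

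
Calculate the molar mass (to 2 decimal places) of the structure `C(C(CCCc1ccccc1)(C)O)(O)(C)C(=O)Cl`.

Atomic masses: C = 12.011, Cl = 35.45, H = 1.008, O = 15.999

Molecular formula: C14H19ClO3.
M = 14×12.011 + 1×35.45 + 19×1.008 + 3×15.999 = 270.75 g/mol.

270.75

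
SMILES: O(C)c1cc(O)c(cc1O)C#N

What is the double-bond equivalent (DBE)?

Molecular formula from the SMILES: C8H7NO3.
DoU = (2C + 2 + N − H − X)/2 = (2·8 + 2 + 1 − 7 − 0)/2 = 12/2 = 6.
(Structurally: 1 ring(s) + 5 π bond(s) = 6.)

6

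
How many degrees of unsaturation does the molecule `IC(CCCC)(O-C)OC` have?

0

Molecular formula from the SMILES: C7H15IO2.
DoU = (2C + 2 + N − H − X)/2 = (2·7 + 2 + 0 − 15 − 1)/2 = 0/2 = 0.
(Structurally: 0 ring(s) + 0 π bond(s) = 0.)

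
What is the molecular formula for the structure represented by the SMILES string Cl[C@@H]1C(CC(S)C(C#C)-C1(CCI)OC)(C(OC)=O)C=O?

Heavy atoms from the SMILES: 14 C, 1 Cl, 1 I, 4 O, 1 S.
Implicit hydrogens by atom environment:
  5 × C: 1 H each → 5
  4 × C: no H
  4 × O: no H
  3 × C: 2 H each → 6
  2 × C: 3 H each → 6
  1 × Cl: no H
  1 × I: no H
  1 × S: 1 H
  Total hydrogens = 18.
Molecular formula: C14H18ClIO4S

C14H18ClIO4S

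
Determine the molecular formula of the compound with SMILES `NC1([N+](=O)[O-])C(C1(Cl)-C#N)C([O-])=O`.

C5H3ClN3O4-

Heavy atoms from the SMILES: 5 C, 1 Cl, 3 N, 4 O.
Implicit hydrogens by atom environment:
  4 × C: no H
  2 × O: no H
  2 × O (charge -1): no H
  1 × C: 1 H
  1 × Cl: no H
  1 × N: 2 H
  1 × N (charge +1): no H
  1 × N: no H
  Total hydrogens = 3.
Net charge -1.
Molecular formula: C5H3ClN3O4-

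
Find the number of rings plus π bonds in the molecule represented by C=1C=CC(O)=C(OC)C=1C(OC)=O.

5

Molecular formula from the SMILES: C9H10O4.
DoU = (2C + 2 + N − H − X)/2 = (2·9 + 2 + 0 − 10 − 0)/2 = 10/2 = 5.
(Structurally: 1 ring(s) + 4 π bond(s) = 5.)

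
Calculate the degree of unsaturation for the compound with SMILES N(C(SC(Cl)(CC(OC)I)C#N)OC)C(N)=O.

Molecular formula from the SMILES: C8H13ClIN3O3S.
DoU = (2C + 2 + N − H − X)/2 = (2·8 + 2 + 3 − 13 − 2)/2 = 6/2 = 3.
(Structurally: 0 ring(s) + 3 π bond(s) = 3.)

3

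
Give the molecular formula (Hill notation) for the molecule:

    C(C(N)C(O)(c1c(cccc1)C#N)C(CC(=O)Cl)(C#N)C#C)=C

Heavy atoms from the SMILES: 17 C, 1 Cl, 3 N, 2 O.
Implicit hydrogens by atom environment:
  6 × C: no H
  4 × C (aromatic): 1 H each → 4
  3 × C: 1 H each → 3
  2 × C: 2 H each → 4
  2 × C (aromatic): no H
  2 × N: no H
  1 × Cl: no H
  1 × N: 2 H
  1 × O: 1 H
  1 × O: no H
  Total hydrogens = 14.
Molecular formula: C17H14ClN3O2

C17H14ClN3O2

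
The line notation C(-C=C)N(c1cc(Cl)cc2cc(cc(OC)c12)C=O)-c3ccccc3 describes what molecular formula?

C21H18ClNO2

Heavy atoms from the SMILES: 21 C, 1 Cl, 1 N, 2 O.
Implicit hydrogens by atom environment:
  9 × C (aromatic): 1 H each → 9
  7 × C (aromatic): no H
  2 × C: 2 H each → 4
  2 × C: 1 H each → 2
  2 × O: no H
  1 × C: 3 H
  1 × Cl: no H
  1 × N: no H
  Total hydrogens = 18.
Molecular formula: C21H18ClNO2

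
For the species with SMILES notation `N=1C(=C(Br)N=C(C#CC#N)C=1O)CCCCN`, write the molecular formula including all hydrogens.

C11H11BrN4O

Heavy atoms from the SMILES: 1 Br, 11 C, 4 N, 1 O.
Implicit hydrogens by atom environment:
  4 × C: 2 H each → 8
  4 × C (aromatic): no H
  3 × C: no H
  2 × N (aromatic): no H
  1 × Br: no H
  1 × N: 2 H
  1 × N: no H
  1 × O: 1 H
  Total hydrogens = 11.
Molecular formula: C11H11BrN4O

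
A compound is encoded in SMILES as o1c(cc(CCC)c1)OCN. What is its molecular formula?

C8H13NO2

Heavy atoms from the SMILES: 8 C, 1 N, 2 O.
Implicit hydrogens by atom environment:
  3 × C: 2 H each → 6
  2 × C (aromatic): 1 H each → 2
  2 × C (aromatic): no H
  1 × C: 3 H
  1 × N: 2 H
  1 × O (aromatic): no H
  1 × O: no H
  Total hydrogens = 13.
Molecular formula: C8H13NO2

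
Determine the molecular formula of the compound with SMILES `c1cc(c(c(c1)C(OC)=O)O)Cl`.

C8H7ClO3

Heavy atoms from the SMILES: 8 C, 1 Cl, 3 O.
Implicit hydrogens by atom environment:
  3 × C (aromatic): 1 H each → 3
  3 × C (aromatic): no H
  2 × O: no H
  1 × C: 3 H
  1 × C: no H
  1 × Cl: no H
  1 × O: 1 H
  Total hydrogens = 7.
Molecular formula: C8H7ClO3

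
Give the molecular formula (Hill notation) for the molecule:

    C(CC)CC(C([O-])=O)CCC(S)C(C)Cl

C11H20ClO2S-

Heavy atoms from the SMILES: 11 C, 1 Cl, 2 O, 1 S.
Implicit hydrogens by atom environment:
  5 × C: 2 H each → 10
  3 × C: 1 H each → 3
  2 × C: 3 H each → 6
  1 × C: no H
  1 × Cl: no H
  1 × O: no H
  1 × O (charge -1): no H
  1 × S: 1 H
  Total hydrogens = 20.
Net charge -1.
Molecular formula: C11H20ClO2S-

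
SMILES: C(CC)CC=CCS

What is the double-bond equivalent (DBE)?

1

Molecular formula from the SMILES: C7H14S.
DoU = (2C + 2 + N − H − X)/2 = (2·7 + 2 + 0 − 14 − 0)/2 = 2/2 = 1.
(Structurally: 0 ring(s) + 1 π bond(s) = 1.)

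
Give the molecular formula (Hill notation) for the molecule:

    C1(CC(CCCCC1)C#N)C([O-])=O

Heavy atoms from the SMILES: 10 C, 1 N, 2 O.
Implicit hydrogens by atom environment:
  6 × C: 2 H each → 12
  2 × C: 1 H each → 2
  2 × C: no H
  1 × N: no H
  1 × O: no H
  1 × O (charge -1): no H
  Total hydrogens = 14.
Net charge -1.
Molecular formula: C10H14NO2-

C10H14NO2-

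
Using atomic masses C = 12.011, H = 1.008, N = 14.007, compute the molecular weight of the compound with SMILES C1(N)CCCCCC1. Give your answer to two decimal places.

Molecular formula: C7H15N.
M = 7×12.011 + 15×1.008 + 1×14.007 = 113.20 g/mol.

113.20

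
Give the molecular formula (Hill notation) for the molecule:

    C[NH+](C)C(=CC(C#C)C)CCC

Heavy atoms from the SMILES: 11 C, 1 N.
Implicit hydrogens by atom environment:
  4 × C: 3 H each → 12
  3 × C: 1 H each → 3
  2 × C: 2 H each → 4
  2 × C: no H
  1 × N (charge +1): 1 H
  Total hydrogens = 20.
Net charge +1.
Molecular formula: C11H20N+

C11H20N+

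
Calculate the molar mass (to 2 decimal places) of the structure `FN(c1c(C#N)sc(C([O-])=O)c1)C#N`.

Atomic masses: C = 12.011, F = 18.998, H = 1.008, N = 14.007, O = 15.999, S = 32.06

Molecular formula: C7HFN3O2S-.
M = 7×12.011 + 1×18.998 + 1×1.008 + 3×14.007 + 2×15.999 + 1×32.06 = 210.16 g/mol.

210.16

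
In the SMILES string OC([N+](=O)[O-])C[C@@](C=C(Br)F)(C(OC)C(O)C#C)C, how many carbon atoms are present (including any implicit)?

11

The symbol for carbon appears 11 times in the SMILES.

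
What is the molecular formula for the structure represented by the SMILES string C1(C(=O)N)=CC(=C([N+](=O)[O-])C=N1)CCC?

Heavy atoms from the SMILES: 9 C, 3 N, 3 O.
Implicit hydrogens by atom environment:
  3 × C (aromatic): no H
  2 × C: 2 H each → 4
  2 × C (aromatic): 1 H each → 2
  2 × O: no H
  1 × C: 3 H
  1 × C: no H
  1 × N: 2 H
  1 × N (aromatic): no H
  1 × N (charge +1): no H
  1 × O (charge -1): no H
  Total hydrogens = 11.
Molecular formula: C9H11N3O3

C9H11N3O3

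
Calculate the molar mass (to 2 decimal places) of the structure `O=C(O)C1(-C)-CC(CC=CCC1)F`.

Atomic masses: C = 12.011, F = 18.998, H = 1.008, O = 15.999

Molecular formula: C10H15FO2.
M = 10×12.011 + 1×18.998 + 15×1.008 + 2×15.999 = 186.23 g/mol.

186.23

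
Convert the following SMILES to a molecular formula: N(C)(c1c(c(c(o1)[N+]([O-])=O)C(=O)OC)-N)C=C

Heavy atoms from the SMILES: 9 C, 3 N, 5 O.
Implicit hydrogens by atom environment:
  4 × C (aromatic): no H
  3 × O: no H
  2 × C: 3 H each → 6
  1 × C: 2 H
  1 × C: 1 H
  1 × C: no H
  1 × N: 2 H
  1 × N: no H
  1 × N (charge +1): no H
  1 × O (aromatic): no H
  1 × O (charge -1): no H
  Total hydrogens = 11.
Molecular formula: C9H11N3O5

C9H11N3O5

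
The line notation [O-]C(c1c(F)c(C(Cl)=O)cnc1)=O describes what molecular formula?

Heavy atoms from the SMILES: 7 C, 1 Cl, 1 F, 1 N, 3 O.
Implicit hydrogens by atom environment:
  3 × C (aromatic): no H
  2 × C (aromatic): 1 H each → 2
  2 × C: no H
  2 × O: no H
  1 × Cl: no H
  1 × F: no H
  1 × N (aromatic): no H
  1 × O (charge -1): no H
  Total hydrogens = 2.
Net charge -1.
Molecular formula: C7H2ClFNO3-

C7H2ClFNO3-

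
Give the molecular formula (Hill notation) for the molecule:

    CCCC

C4H10

Heavy atoms from the SMILES: 4 C.
Implicit hydrogens by atom environment:
  2 × C: 3 H each → 6
  2 × C: 2 H each → 4
  Total hydrogens = 10.
Molecular formula: C4H10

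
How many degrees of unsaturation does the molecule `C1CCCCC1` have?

1

Molecular formula from the SMILES: C6H12.
DoU = (2C + 2 + N − H − X)/2 = (2·6 + 2 + 0 − 12 − 0)/2 = 2/2 = 1.
(Structurally: 1 ring(s) + 0 π bond(s) = 1.)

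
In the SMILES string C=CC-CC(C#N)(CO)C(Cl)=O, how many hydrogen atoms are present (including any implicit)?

10

Hydrogens are implicit in SMILES; fill each atom to its normal valence:
  4 × C: 2 H each → 8
  3 × C: no H
  1 × C: 1 H
  1 × Cl: no H
  1 × N: no H
  1 × O: 1 H
  1 × O: no H
  Total hydrogens = 10.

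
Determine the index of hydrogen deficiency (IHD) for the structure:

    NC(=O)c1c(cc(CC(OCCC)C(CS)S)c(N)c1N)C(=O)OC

6

Molecular formula from the SMILES: C16H25N3O4S2.
DoU = (2C + 2 + N − H − X)/2 = (2·16 + 2 + 3 − 25 − 0)/2 = 12/2 = 6.
(Structurally: 1 ring(s) + 5 π bond(s) = 6.)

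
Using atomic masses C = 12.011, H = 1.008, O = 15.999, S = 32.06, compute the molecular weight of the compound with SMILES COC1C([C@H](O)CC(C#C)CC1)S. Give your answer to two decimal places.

Molecular formula: C10H16O2S.
M = 10×12.011 + 16×1.008 + 2×15.999 + 1×32.06 = 200.30 g/mol.

200.30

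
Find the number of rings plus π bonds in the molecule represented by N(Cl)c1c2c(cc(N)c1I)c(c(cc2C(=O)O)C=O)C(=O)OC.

10

Molecular formula from the SMILES: C14H10ClIN2O5.
DoU = (2C + 2 + N − H − X)/2 = (2·14 + 2 + 2 − 10 − 2)/2 = 20/2 = 10.
(Structurally: 2 ring(s) + 8 π bond(s) = 10.)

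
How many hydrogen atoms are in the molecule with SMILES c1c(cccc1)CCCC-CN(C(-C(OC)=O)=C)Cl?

Hydrogens are implicit in SMILES; fill each atom to its normal valence:
  6 × C: 2 H each → 12
  5 × C (aromatic): 1 H each → 5
  2 × C: no H
  2 × O: no H
  1 × C: 3 H
  1 × C (aromatic): no H
  1 × Cl: no H
  1 × N: no H
  Total hydrogens = 20.

20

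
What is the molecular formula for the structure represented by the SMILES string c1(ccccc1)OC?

C7H8O

Heavy atoms from the SMILES: 7 C, 1 O.
Implicit hydrogens by atom environment:
  5 × C (aromatic): 1 H each → 5
  1 × C: 3 H
  1 × C (aromatic): no H
  1 × O: no H
  Total hydrogens = 8.
Molecular formula: C7H8O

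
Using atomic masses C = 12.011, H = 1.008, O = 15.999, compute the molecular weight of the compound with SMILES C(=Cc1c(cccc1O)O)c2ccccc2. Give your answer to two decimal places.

Molecular formula: C14H12O2.
M = 14×12.011 + 12×1.008 + 2×15.999 = 212.25 g/mol.

212.25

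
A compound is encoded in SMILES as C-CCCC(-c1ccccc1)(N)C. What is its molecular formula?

C12H19N

Heavy atoms from the SMILES: 12 C, 1 N.
Implicit hydrogens by atom environment:
  5 × C (aromatic): 1 H each → 5
  3 × C: 2 H each → 6
  2 × C: 3 H each → 6
  1 × C: no H
  1 × C (aromatic): no H
  1 × N: 2 H
  Total hydrogens = 19.
Molecular formula: C12H19N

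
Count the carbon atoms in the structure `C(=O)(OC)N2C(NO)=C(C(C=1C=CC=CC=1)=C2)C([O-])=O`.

13

The symbol for carbon appears 13 times in the SMILES.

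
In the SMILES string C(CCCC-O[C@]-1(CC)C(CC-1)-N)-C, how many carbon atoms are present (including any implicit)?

12

The symbol for carbon appears 12 times in the SMILES.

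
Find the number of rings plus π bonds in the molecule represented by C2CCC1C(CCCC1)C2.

Molecular formula from the SMILES: C10H18.
DoU = (2C + 2 + N − H − X)/2 = (2·10 + 2 + 0 − 18 − 0)/2 = 4/2 = 2.
(Structurally: 2 ring(s) + 0 π bond(s) = 2.)

2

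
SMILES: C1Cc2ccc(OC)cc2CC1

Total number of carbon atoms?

The symbol for carbon appears 11 times in the SMILES. Lowercase c denotes aromatic carbon and counts toward C.

11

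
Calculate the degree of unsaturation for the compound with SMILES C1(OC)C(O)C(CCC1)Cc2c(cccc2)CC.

Molecular formula from the SMILES: C16H24O2.
DoU = (2C + 2 + N − H − X)/2 = (2·16 + 2 + 0 − 24 − 0)/2 = 10/2 = 5.
(Structurally: 2 ring(s) + 3 π bond(s) = 5.)

5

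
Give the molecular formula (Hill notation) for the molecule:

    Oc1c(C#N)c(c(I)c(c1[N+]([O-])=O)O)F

Heavy atoms from the SMILES: 7 C, 1 F, 1 I, 2 N, 4 O.
Implicit hydrogens by atom environment:
  6 × C (aromatic): no H
  2 × O: 1 H each → 2
  1 × C: no H
  1 × F: no H
  1 × I: no H
  1 × N (charge +1): no H
  1 × N: no H
  1 × O: no H
  1 × O (charge -1): no H
  Total hydrogens = 2.
Molecular formula: C7H2FIN2O4

C7H2FIN2O4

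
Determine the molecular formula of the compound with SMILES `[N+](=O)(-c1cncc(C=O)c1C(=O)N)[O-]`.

C7H5N3O4

Heavy atoms from the SMILES: 7 C, 3 N, 4 O.
Implicit hydrogens by atom environment:
  3 × C (aromatic): no H
  3 × O: no H
  2 × C (aromatic): 1 H each → 2
  1 × C: 1 H
  1 × C: no H
  1 × N: 2 H
  1 × N (aromatic): no H
  1 × N (charge +1): no H
  1 × O (charge -1): no H
  Total hydrogens = 5.
Molecular formula: C7H5N3O4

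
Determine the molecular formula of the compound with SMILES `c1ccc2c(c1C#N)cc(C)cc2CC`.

C14H13N

Heavy atoms from the SMILES: 14 C, 1 N.
Implicit hydrogens by atom environment:
  5 × C (aromatic): 1 H each → 5
  5 × C (aromatic): no H
  2 × C: 3 H each → 6
  1 × C: 2 H
  1 × C: no H
  1 × N: no H
  Total hydrogens = 13.
Molecular formula: C14H13N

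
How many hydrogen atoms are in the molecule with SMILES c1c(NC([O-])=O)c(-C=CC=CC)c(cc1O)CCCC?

Hydrogens are implicit in SMILES; fill each atom to its normal valence:
  4 × C: 1 H each → 4
  4 × C (aromatic): no H
  3 × C: 2 H each → 6
  2 × C: 3 H each → 6
  2 × C (aromatic): 1 H each → 2
  1 × C: no H
  1 × N: 1 H
  1 × O: 1 H
  1 × O: no H
  1 × O (charge -1): no H
  Total hydrogens = 20.

20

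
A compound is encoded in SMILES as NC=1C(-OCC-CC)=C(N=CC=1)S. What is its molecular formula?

Heavy atoms from the SMILES: 9 C, 2 N, 1 O, 1 S.
Implicit hydrogens by atom environment:
  3 × C: 2 H each → 6
  3 × C (aromatic): no H
  2 × C (aromatic): 1 H each → 2
  1 × C: 3 H
  1 × N: 2 H
  1 × N (aromatic): no H
  1 × O: no H
  1 × S: 1 H
  Total hydrogens = 14.
Molecular formula: C9H14N2OS

C9H14N2OS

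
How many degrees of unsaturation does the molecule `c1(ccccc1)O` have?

4

Molecular formula from the SMILES: C6H6O.
DoU = (2C + 2 + N − H − X)/2 = (2·6 + 2 + 0 − 6 − 0)/2 = 8/2 = 4.
(Structurally: 1 ring(s) + 3 π bond(s) = 4.)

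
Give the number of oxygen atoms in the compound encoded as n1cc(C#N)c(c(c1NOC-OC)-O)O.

4

The symbol for oxygen appears 4 times in the SMILES.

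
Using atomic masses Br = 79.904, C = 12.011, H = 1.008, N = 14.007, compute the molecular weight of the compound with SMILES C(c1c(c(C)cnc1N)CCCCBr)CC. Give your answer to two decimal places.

285.23

Molecular formula: C13H21BrN2.
M = 1×79.904 + 13×12.011 + 21×1.008 + 2×14.007 = 285.23 g/mol.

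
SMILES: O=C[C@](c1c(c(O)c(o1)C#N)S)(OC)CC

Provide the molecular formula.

C10H11NO4S

Heavy atoms from the SMILES: 10 C, 1 N, 4 O, 1 S.
Implicit hydrogens by atom environment:
  4 × C (aromatic): no H
  2 × C: 3 H each → 6
  2 × C: no H
  2 × O: no H
  1 × C: 2 H
  1 × C: 1 H
  1 × N: no H
  1 × O: 1 H
  1 × O (aromatic): no H
  1 × S: 1 H
  Total hydrogens = 11.
Molecular formula: C10H11NO4S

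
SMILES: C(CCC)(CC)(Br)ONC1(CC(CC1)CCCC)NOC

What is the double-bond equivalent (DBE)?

1

Molecular formula from the SMILES: C16H33BrN2O2.
DoU = (2C + 2 + N − H − X)/2 = (2·16 + 2 + 2 − 33 − 1)/2 = 2/2 = 1.
(Structurally: 1 ring(s) + 0 π bond(s) = 1.)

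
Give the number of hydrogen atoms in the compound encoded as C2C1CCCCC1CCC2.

Hydrogens are implicit in SMILES; fill each atom to its normal valence:
  8 × C: 2 H each → 16
  2 × C: 1 H each → 2
  Total hydrogens = 18.

18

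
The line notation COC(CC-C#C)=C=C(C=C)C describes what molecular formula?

C11H14O

Heavy atoms from the SMILES: 11 C, 1 O.
Implicit hydrogens by atom environment:
  4 × C: no H
  3 × C: 2 H each → 6
  2 × C: 3 H each → 6
  2 × C: 1 H each → 2
  1 × O: no H
  Total hydrogens = 14.
Molecular formula: C11H14O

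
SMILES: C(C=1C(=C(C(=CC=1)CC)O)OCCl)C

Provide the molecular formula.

C11H15ClO2

Heavy atoms from the SMILES: 11 C, 1 Cl, 2 O.
Implicit hydrogens by atom environment:
  4 × C (aromatic): no H
  3 × C: 2 H each → 6
  2 × C: 3 H each → 6
  2 × C (aromatic): 1 H each → 2
  1 × Cl: no H
  1 × O: 1 H
  1 × O: no H
  Total hydrogens = 15.
Molecular formula: C11H15ClO2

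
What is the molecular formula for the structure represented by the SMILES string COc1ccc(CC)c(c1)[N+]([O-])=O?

C9H11NO3

Heavy atoms from the SMILES: 9 C, 1 N, 3 O.
Implicit hydrogens by atom environment:
  3 × C (aromatic): 1 H each → 3
  3 × C (aromatic): no H
  2 × C: 3 H each → 6
  2 × O: no H
  1 × C: 2 H
  1 × N (charge +1): no H
  1 × O (charge -1): no H
  Total hydrogens = 11.
Molecular formula: C9H11NO3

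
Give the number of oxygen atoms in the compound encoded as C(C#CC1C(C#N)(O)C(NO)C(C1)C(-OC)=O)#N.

4

The symbol for oxygen appears 4 times in the SMILES.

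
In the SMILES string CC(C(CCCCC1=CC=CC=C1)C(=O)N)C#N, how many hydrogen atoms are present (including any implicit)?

20

Hydrogens are implicit in SMILES; fill each atom to its normal valence:
  5 × C (aromatic): 1 H each → 5
  4 × C: 2 H each → 8
  2 × C: 1 H each → 2
  2 × C: no H
  1 × C: 3 H
  1 × C (aromatic): no H
  1 × N: 2 H
  1 × N: no H
  1 × O: no H
  Total hydrogens = 20.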